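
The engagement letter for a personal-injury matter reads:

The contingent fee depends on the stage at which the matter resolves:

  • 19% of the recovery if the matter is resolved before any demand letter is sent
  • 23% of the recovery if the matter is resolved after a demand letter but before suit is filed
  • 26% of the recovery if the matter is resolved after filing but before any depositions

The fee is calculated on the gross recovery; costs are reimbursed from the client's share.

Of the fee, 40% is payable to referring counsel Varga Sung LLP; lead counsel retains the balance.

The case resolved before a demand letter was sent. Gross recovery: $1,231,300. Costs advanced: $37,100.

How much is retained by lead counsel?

$140,368.20

Fee base is the gross recovery, $1,231,300; costs are reimbursed separately.
The matter resolved before a demand letter was sent, so the 19% rate applies.
$1,231,300 × 19% = $233,947.00
Referral share: 40% of $233,947.00 = $93,578.80; lead counsel retains $233,947.00 − $93,578.80 = $140,368.20.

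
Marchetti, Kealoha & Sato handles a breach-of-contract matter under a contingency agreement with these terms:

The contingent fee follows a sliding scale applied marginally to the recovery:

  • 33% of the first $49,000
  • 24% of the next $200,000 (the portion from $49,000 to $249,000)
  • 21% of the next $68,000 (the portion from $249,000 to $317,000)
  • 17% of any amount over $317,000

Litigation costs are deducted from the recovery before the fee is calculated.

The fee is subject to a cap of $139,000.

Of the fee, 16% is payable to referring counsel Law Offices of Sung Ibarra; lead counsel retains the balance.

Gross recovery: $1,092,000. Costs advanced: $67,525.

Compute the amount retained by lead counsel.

$116,760.00

Fee base (net of costs): $1,092,000 − $67,525 = $1,024,475
First $49,000 at 33% = $16,170.00
Next $200,000 at 24% = $48,000.00
Next $68,000 at 21% = $14,280.00
Remaining $707,475 at 17% = $120,270.75
Fee: $16,170.00 + $48,000.00 + $14,280.00 + $120,270.75 = $198,720.75
$198,720.75 exceeds the $139,000 cap, so the fee is capped at $139,000.00.
Referral share: 16% of $139,000.00 = $22,240.00; lead counsel retains $139,000.00 − $22,240.00 = $116,760.00.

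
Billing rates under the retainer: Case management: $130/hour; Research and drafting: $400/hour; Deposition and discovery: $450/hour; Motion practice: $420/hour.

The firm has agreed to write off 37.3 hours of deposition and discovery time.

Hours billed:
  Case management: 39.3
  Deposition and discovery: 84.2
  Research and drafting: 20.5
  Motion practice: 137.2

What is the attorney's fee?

Case management: 39.3 × $130 = $5,109.00
Research and drafting: 20.5 × $400 = $8,200.00
Deposition and discovery: 84.2 × $450 = $37,890.00
Motion practice: 137.2 × $420 = $57,624.00
Subtotal: $108,823.00
Write-off: 37.3 × $450 = $16,785.00
Total: $108,823.00 − $16,785.00 = $92,038.00

$92,038.00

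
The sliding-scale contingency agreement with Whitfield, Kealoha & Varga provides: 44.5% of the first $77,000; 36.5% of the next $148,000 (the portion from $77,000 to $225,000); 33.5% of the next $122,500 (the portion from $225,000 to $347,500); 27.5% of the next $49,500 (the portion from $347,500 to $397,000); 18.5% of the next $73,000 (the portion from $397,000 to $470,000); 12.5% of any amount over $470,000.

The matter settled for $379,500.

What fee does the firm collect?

$138,122.50

First $77,000 at 44.5% = $34,265.00
Next $148,000 at 36.5% = $54,020.00
Next $122,500 at 33.5% = $41,037.50
Remaining $32,000 at 27.5% = $8,800.00
Fee: $34,265.00 + $54,020.00 + $41,037.50 + $8,800.00 = $138,122.50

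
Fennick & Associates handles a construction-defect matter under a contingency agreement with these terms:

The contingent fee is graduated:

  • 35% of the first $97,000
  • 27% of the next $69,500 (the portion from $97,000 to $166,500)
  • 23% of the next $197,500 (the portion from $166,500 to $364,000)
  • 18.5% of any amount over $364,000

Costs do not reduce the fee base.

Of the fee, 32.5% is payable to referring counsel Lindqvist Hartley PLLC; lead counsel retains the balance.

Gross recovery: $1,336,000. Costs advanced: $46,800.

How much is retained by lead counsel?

Fee base is the gross recovery, $1,336,000; costs are reimbursed separately.
First $97,000 at 35% = $33,950.00
Next $69,500 at 27% = $18,765.00
Next $197,500 at 23% = $45,425.00
Remaining $972,000 at 18.5% = $179,820.00
Fee: $33,950.00 + $18,765.00 + $45,425.00 + $179,820.00 = $277,960.00
Referral share: 32.5% of $277,960.00 = $90,337.00; lead counsel retains $277,960.00 − $90,337.00 = $187,623.00.

$187,623.00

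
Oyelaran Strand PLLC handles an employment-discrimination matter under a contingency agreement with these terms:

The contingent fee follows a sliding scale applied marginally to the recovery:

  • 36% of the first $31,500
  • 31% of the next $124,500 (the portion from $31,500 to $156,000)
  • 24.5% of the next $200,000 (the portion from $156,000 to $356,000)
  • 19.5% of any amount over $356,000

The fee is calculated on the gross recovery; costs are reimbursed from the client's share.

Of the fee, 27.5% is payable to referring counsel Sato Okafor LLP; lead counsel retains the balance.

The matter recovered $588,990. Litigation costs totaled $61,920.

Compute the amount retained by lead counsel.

$104,666.84

Fee base is the gross recovery, $588,990; costs are reimbursed separately.
First $31,500 at 36% = $11,340.00
Next $124,500 at 31% = $38,595.00
Next $200,000 at 24.5% = $49,000.00
Remaining $232,990 at 19.5% = $45,433.05
Fee: $11,340.00 + $38,595.00 + $49,000.00 + $45,433.05 = $144,368.05
Referral share: 27.5% of $144,368.05 = $39,701.21; lead counsel retains $144,368.05 − $39,701.21 = $104,666.84.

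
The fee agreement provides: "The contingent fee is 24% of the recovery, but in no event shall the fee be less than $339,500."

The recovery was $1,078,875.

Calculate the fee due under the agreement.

$339,500.00

24% of $1,078,875 = $258,930.00
That is below the $339,500 minimum, so the minimum applies.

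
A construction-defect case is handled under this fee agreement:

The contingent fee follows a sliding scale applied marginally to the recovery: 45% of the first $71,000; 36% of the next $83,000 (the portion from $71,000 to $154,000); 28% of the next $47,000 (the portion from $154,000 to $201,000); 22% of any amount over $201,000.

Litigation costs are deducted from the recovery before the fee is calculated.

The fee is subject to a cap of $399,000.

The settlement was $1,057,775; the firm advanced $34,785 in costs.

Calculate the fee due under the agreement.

Fee base (net of costs): $1,057,775 − $34,785 = $1,022,990
First $71,000 at 45% = $31,950.00
Next $83,000 at 36% = $29,880.00
Next $47,000 at 28% = $13,160.00
Remaining $821,990 at 22% = $180,837.80
Fee: $31,950.00 + $29,880.00 + $13,160.00 + $180,837.80 = $255,827.80
$255,827.80 is under the $399,000 cap.

$255,827.80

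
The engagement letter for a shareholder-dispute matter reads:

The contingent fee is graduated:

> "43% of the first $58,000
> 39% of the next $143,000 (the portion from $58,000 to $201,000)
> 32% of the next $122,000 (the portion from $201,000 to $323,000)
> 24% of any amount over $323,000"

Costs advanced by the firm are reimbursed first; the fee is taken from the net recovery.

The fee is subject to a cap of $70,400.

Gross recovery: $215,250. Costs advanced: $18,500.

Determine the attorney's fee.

$70,400.00

Fee base (net of costs): $215,250 − $18,500 = $196,750
First $58,000 at 43% = $24,940.00
Remaining $138,750 at 39% = $54,112.50
Fee: $24,940.00 + $54,112.50 = $79,052.50
$79,052.50 exceeds the $70,400 cap, so the fee is capped at $70,400.00.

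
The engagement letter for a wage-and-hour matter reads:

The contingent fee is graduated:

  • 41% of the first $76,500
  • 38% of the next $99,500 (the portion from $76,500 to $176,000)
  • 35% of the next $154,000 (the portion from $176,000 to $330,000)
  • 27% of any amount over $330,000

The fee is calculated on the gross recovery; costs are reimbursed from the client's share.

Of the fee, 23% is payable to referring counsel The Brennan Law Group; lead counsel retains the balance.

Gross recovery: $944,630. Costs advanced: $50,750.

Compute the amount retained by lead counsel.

Fee base is the gross recovery, $944,630; costs are reimbursed separately.
First $76,500 at 41% = $31,365.00
Next $99,500 at 38% = $37,810.00
Next $154,000 at 35% = $53,900.00
Remaining $614,630 at 27% = $165,950.10
Fee: $31,365.00 + $37,810.00 + $53,900.00 + $165,950.10 = $289,025.10
Referral share: 23% of $289,025.10 = $66,475.77; lead counsel retains $289,025.10 − $66,475.77 = $222,549.33.

$222,549.33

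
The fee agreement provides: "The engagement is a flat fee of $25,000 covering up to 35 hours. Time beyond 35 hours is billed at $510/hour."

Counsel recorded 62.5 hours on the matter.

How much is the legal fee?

Flat fee: $25,000.00
Excess hours: 62.5 − 35 = 27.5
Overrun: 27.5 × $510 = $14,025.00
Total: $25,000.00 + $14,025.00 = $39,025.00

$39,025.00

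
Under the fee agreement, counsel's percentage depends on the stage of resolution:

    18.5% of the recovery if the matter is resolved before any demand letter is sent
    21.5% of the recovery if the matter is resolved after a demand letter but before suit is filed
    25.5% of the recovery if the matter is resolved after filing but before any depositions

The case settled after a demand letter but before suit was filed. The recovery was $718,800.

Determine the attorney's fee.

$154,542.00

The matter settled after a demand letter but before suit was filed, so the 21.5% rate applies.
$718,800 × 21.5% = $154,542.00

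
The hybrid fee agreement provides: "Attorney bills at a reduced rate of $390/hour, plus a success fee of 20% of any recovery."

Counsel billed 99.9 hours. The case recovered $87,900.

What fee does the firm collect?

Hourly: 99.9 × $390 = $38,961.00
Success fee: 20% of $87,900 = $17,580.00
Total: $38,961.00 + $17,580.00 = $56,541.00

$56,541.00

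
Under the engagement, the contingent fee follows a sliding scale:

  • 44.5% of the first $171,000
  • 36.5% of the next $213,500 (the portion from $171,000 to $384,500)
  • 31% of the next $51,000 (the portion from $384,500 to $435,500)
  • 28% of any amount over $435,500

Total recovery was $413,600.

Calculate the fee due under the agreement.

$163,043.50

First $171,000 at 44.5% = $76,095.00
Next $213,500 at 36.5% = $77,927.50
Remaining $29,100 at 31% = $9,021.00
Fee: $76,095.00 + $77,927.50 + $9,021.00 = $163,043.50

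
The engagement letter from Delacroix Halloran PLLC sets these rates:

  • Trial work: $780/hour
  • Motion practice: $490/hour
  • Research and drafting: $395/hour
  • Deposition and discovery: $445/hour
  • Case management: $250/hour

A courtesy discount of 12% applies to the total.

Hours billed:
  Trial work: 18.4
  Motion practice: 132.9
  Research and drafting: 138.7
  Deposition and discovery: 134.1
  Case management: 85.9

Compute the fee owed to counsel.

Trial work: 18.4 × $780 = $14,352.00
Motion practice: 132.9 × $490 = $65,121.00
Research and drafting: 138.7 × $395 = $54,786.50
Deposition and discovery: 134.1 × $445 = $59,674.50
Case management: 85.9 × $250 = $21,475.00
Subtotal: $215,409.00
Less 12% discount: −$25,849.08
Total: $215,409.00 − $25,849.08 = $189,559.92

$189,559.92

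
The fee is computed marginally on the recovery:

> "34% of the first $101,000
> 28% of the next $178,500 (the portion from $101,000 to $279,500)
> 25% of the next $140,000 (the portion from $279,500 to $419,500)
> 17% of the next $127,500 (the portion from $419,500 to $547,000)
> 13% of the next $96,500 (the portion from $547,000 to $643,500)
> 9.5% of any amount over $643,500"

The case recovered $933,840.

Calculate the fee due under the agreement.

First $101,000 at 34% = $34,340.00
Next $178,500 at 28% = $49,980.00
Next $140,000 at 25% = $35,000.00
Next $127,500 at 17% = $21,675.00
Next $96,500 at 13% = $12,545.00
Remaining $290,340 at 9.5% = $27,582.30
Fee: $34,340.00 + $49,980.00 + $35,000.00 + $21,675.00 + $12,545.00 + $27,582.30 = $181,122.30

$181,122.30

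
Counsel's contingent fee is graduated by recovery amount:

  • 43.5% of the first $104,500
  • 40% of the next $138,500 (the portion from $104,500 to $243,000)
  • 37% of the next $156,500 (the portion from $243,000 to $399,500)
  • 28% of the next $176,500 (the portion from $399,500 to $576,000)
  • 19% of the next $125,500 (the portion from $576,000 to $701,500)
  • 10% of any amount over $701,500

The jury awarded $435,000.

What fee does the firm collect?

$168,702.50

First $104,500 at 43.5% = $45,457.50
Next $138,500 at 40% = $55,400.00
Next $156,500 at 37% = $57,905.00
Remaining $35,500 at 28% = $9,940.00
Fee: $45,457.50 + $55,400.00 + $57,905.00 + $9,940.00 = $168,702.50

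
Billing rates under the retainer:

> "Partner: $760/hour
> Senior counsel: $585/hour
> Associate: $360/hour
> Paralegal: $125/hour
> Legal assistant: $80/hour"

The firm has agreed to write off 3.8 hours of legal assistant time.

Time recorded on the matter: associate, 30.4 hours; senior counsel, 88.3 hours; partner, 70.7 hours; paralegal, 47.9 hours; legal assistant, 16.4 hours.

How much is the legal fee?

$123,327.00

Partner: 70.7 × $760 = $53,732.00
Senior counsel: 88.3 × $585 = $51,655.50
Associate: 30.4 × $360 = $10,944.00
Paralegal: 47.9 × $125 = $5,987.50
Legal assistant: 16.4 × $80 = $1,312.00
Subtotal: $123,631.00
Write-off: 3.8 × $80 = $304.00
Total: $123,631.00 − $304.00 = $123,327.00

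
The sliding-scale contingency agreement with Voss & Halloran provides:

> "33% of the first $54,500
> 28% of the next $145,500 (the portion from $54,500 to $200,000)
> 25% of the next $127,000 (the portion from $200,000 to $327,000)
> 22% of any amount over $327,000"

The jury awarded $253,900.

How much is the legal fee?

First $54,500 at 33% = $17,985.00
Next $145,500 at 28% = $40,740.00
Remaining $53,900 at 25% = $13,475.00
Fee: $17,985.00 + $40,740.00 + $13,475.00 = $72,200.00

$72,200.00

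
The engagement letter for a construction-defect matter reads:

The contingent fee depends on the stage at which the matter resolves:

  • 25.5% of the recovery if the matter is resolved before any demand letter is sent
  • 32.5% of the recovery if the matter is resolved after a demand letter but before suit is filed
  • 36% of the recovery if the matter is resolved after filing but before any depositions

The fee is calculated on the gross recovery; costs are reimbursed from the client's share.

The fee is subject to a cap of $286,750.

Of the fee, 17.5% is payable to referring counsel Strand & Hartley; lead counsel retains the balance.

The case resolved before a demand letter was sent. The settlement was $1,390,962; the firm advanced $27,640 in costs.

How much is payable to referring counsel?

Fee base is the gross recovery, $1,390,962; costs are reimbursed separately.
The matter resolved before a demand letter was sent, so the 25.5% rate applies.
$1,390,962 × 25.5% = $354,695.31
$354,695.31 exceeds the $286,750 cap, so the fee is capped at $286,750.00.
Referral share: 17.5% of $286,750.00 = $50,181.25; lead counsel retains $286,750.00 − $50,181.25 = $236,568.75.

$50,181.25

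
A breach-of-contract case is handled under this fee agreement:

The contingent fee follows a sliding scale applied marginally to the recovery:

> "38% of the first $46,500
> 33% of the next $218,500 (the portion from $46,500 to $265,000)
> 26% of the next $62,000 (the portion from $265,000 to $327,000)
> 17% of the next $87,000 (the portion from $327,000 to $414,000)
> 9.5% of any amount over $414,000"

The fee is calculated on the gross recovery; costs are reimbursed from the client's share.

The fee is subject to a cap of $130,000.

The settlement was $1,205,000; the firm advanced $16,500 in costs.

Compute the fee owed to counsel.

$130,000.00

Fee base is the gross recovery, $1,205,000; costs are reimbursed separately.
First $46,500 at 38% = $17,670.00
Next $218,500 at 33% = $72,105.00
Next $62,000 at 26% = $16,120.00
Next $87,000 at 17% = $14,790.00
Remaining $791,000 at 9.5% = $75,145.00
Fee: $17,670.00 + $72,105.00 + $16,120.00 + $14,790.00 + $75,145.00 = $195,830.00
$195,830.00 exceeds the $130,000 cap, so the fee is capped at $130,000.00.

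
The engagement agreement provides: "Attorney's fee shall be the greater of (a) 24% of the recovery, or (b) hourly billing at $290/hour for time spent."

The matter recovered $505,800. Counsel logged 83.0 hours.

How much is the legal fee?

(a) 24% of $505,800 = $121,392.00
(b) 83.0 × $290 = $24,070.00
The greater is (a): $121,392.00.

$121,392.00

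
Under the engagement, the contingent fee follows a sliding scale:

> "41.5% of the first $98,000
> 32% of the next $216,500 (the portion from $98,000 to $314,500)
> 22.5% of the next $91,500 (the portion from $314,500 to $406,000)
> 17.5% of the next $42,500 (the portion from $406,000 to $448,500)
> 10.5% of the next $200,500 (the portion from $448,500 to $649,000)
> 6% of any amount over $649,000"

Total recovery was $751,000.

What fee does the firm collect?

$165,147.50

First $98,000 at 41.5% = $40,670.00
Next $216,500 at 32% = $69,280.00
Next $91,500 at 22.5% = $20,587.50
Next $42,500 at 17.5% = $7,437.50
Next $200,500 at 10.5% = $21,052.50
Remaining $102,000 at 6% = $6,120.00
Fee: $40,670.00 + $69,280.00 + $20,587.50 + $7,437.50 + $21,052.50 + $6,120.00 = $165,147.50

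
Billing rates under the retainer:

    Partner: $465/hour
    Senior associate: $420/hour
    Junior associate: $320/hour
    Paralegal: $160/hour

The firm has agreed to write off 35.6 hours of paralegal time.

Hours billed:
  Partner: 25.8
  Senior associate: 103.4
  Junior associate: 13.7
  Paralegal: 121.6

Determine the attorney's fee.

Partner: 25.8 × $465 = $11,997.00
Senior associate: 103.4 × $420 = $43,428.00
Junior associate: 13.7 × $320 = $4,384.00
Paralegal: 121.6 × $160 = $19,456.00
Subtotal: $79,265.00
Write-off: 35.6 × $160 = $5,696.00
Total: $79,265.00 − $5,696.00 = $73,569.00

$73,569.00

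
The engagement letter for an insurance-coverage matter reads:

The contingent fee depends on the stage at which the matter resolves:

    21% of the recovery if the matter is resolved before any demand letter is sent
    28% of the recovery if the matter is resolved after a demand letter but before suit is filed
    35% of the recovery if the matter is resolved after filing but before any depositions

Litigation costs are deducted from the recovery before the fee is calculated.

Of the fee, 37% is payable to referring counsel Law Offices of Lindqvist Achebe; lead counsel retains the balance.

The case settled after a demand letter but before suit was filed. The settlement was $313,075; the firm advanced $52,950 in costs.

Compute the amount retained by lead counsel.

Fee base (net of costs): $313,075 − $52,950 = $260,125
The matter settled after a demand letter but before suit was filed, so the 28% rate applies.
$260,125 × 28% = $72,835.00
Referral share: 37% of $72,835.00 = $26,948.95; lead counsel retains $72,835.00 − $26,948.95 = $45,886.05.

$45,886.05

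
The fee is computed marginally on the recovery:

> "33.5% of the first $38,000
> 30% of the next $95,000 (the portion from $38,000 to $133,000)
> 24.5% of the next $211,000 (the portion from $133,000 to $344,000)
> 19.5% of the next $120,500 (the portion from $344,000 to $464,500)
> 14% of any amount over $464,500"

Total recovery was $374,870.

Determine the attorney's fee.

$98,944.65

First $38,000 at 33.5% = $12,730.00
Next $95,000 at 30% = $28,500.00
Next $211,000 at 24.5% = $51,695.00
Remaining $30,870 at 19.5% = $6,019.65
Fee: $12,730.00 + $28,500.00 + $51,695.00 + $6,019.65 = $98,944.65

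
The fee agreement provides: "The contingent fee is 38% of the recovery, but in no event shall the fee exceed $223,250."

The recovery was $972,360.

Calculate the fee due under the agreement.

38% of $972,360 = $369,496.80
That exceeds the $223,250 cap, so the fee is capped at $223,250.

$223,250.00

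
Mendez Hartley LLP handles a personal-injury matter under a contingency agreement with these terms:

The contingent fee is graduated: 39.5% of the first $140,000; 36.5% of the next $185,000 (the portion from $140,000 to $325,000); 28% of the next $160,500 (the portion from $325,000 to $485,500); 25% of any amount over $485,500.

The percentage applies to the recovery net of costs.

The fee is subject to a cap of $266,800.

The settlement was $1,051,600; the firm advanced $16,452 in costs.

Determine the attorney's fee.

Fee base (net of costs): $1,051,600 − $16,452 = $1,035,148
First $140,000 at 39.5% = $55,300.00
Next $185,000 at 36.5% = $67,525.00
Next $160,500 at 28% = $44,940.00
Remaining $549,648 at 25% = $137,412.00
Fee: $55,300.00 + $67,525.00 + $44,940.00 + $137,412.00 = $305,177.00
$305,177.00 exceeds the $266,800 cap, so the fee is capped at $266,800.00.

$266,800.00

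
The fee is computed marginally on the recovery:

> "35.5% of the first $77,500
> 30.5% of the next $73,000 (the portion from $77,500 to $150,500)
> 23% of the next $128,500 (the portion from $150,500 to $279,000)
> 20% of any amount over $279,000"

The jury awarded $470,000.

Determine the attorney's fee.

$117,532.50

First $77,500 at 35.5% = $27,512.50
Next $73,000 at 30.5% = $22,265.00
Next $128,500 at 23% = $29,555.00
Remaining $191,000 at 20% = $38,200.00
Fee: $27,512.50 + $22,265.00 + $29,555.00 + $38,200.00 = $117,532.50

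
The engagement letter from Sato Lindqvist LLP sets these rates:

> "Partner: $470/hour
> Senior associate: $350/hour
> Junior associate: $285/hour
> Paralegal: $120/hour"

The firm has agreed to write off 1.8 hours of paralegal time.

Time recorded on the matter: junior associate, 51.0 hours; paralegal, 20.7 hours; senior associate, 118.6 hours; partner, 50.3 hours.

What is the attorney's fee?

Partner: 50.3 × $470 = $23,641.00
Senior associate: 118.6 × $350 = $41,510.00
Junior associate: 51.0 × $285 = $14,535.00
Paralegal: 20.7 × $120 = $2,484.00
Subtotal: $82,170.00
Write-off: 1.8 × $120 = $216.00
Total: $82,170.00 − $216.00 = $81,954.00

$81,954.00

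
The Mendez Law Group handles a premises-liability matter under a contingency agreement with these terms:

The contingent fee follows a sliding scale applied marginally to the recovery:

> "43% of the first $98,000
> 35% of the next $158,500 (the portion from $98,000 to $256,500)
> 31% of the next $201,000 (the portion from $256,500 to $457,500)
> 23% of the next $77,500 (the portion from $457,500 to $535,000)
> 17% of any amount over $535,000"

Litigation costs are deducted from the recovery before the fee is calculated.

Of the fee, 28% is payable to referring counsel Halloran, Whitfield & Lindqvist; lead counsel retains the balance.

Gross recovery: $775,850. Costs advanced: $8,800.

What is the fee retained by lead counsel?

Fee base (net of costs): $775,850 − $8,800 = $767,050
First $98,000 at 43% = $42,140.00
Next $158,500 at 35% = $55,475.00
Next $201,000 at 31% = $62,310.00
Next $77,500 at 23% = $17,825.00
Remaining $232,050 at 17% = $39,448.50
Fee: $42,140.00 + $55,475.00 + $62,310.00 + $17,825.00 + $39,448.50 = $217,198.50
Referral share: 28% of $217,198.50 = $60,815.58; lead counsel retains $217,198.50 − $60,815.58 = $156,382.92.

$156,382.92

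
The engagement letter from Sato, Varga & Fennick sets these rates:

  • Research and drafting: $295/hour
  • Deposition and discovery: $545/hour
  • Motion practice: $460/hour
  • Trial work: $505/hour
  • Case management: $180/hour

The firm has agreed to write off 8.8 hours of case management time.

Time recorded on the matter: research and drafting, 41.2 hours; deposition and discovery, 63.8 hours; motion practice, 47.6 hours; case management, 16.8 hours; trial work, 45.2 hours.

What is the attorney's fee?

$93,087.00

Research and drafting: 41.2 × $295 = $12,154.00
Deposition and discovery: 63.8 × $545 = $34,771.00
Motion practice: 47.6 × $460 = $21,896.00
Trial work: 45.2 × $505 = $22,826.00
Case management: 16.8 × $180 = $3,024.00
Subtotal: $94,671.00
Write-off: 8.8 × $180 = $1,584.00
Total: $94,671.00 − $1,584.00 = $93,087.00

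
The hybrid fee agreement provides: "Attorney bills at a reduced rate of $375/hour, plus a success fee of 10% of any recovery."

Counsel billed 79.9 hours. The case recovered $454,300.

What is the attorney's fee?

$75,392.50

Hourly: 79.9 × $375 = $29,962.50
Success fee: 10% of $454,300 = $45,430.00
Total: $29,962.50 + $45,430.00 = $75,392.50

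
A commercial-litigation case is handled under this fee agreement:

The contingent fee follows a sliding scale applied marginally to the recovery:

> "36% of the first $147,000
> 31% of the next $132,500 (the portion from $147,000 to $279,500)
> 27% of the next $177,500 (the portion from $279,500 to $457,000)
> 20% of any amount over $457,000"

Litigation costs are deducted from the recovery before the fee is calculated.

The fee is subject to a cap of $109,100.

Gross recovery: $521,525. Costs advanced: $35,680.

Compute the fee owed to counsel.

Fee base (net of costs): $521,525 − $35,680 = $485,845
First $147,000 at 36% = $52,920.00
Next $132,500 at 31% = $41,075.00
Next $177,500 at 27% = $47,925.00
Remaining $28,845 at 20% = $5,769.00
Fee: $52,920.00 + $41,075.00 + $47,925.00 + $5,769.00 = $147,689.00
$147,689.00 exceeds the $109,100 cap, so the fee is capped at $109,100.00.

$109,100.00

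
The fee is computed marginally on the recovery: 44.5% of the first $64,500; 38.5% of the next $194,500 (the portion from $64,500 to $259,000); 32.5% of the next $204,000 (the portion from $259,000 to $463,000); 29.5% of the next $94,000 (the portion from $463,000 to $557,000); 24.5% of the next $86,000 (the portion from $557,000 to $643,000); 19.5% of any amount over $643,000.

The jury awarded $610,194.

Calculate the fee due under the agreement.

$210,647.53

First $64,500 at 44.5% = $28,702.50
Next $194,500 at 38.5% = $74,882.50
Next $204,000 at 32.5% = $66,300.00
Next $94,000 at 29.5% = $27,730.00
Remaining $53,194 at 24.5% = $13,032.53
Fee: $28,702.50 + $74,882.50 + $66,300.00 + $27,730.00 + $13,032.53 = $210,647.53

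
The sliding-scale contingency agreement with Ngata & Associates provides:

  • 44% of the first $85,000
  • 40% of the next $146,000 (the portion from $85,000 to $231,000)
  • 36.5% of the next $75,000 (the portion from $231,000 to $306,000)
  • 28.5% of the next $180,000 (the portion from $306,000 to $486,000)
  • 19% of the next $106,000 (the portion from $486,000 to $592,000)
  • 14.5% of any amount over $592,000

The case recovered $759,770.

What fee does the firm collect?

First $85,000 at 44% = $37,400.00
Next $146,000 at 40% = $58,400.00
Next $75,000 at 36.5% = $27,375.00
Next $180,000 at 28.5% = $51,300.00
Next $106,000 at 19% = $20,140.00
Remaining $167,770 at 14.5% = $24,326.65
Fee: $37,400.00 + $58,400.00 + $27,375.00 + $51,300.00 + $20,140.00 + $24,326.65 = $218,941.65

$218,941.65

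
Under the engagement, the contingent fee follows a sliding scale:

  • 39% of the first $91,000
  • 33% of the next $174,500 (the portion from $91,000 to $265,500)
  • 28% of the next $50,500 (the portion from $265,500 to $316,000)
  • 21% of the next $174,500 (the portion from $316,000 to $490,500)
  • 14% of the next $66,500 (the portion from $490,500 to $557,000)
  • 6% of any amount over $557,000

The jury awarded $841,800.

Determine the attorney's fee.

First $91,000 at 39% = $35,490.00
Next $174,500 at 33% = $57,585.00
Next $50,500 at 28% = $14,140.00
Next $174,500 at 21% = $36,645.00
Next $66,500 at 14% = $9,310.00
Remaining $284,800 at 6% = $17,088.00
Fee: $35,490.00 + $57,585.00 + $14,140.00 + $36,645.00 + $9,310.00 + $17,088.00 = $170,258.00

$170,258.00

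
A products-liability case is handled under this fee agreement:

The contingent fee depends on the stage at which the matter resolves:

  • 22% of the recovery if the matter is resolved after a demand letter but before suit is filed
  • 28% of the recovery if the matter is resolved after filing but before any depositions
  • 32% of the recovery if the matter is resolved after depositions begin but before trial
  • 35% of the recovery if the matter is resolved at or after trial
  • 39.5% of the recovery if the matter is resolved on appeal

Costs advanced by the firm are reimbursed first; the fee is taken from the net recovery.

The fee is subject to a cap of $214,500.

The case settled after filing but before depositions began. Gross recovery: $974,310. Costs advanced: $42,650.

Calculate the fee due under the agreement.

Fee base (net of costs): $974,310 − $42,650 = $931,660
The matter settled after filing but before depositions began, so the 28% rate applies.
$931,660 × 28% = $260,864.80
$260,864.80 exceeds the $214,500 cap, so the fee is capped at $214,500.00.

$214,500.00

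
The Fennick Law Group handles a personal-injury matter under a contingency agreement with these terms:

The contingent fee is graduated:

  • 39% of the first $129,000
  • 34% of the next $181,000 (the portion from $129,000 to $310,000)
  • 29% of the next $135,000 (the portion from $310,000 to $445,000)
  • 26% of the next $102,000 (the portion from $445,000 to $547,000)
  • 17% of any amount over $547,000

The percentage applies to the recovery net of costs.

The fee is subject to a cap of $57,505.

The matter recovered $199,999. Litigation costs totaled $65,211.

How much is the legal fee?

Fee base (net of costs): $199,999 − $65,211 = $134,788
First $129,000 at 39% = $50,310.00
Remaining $5,788 at 34% = $1,967.92
Fee: $50,310.00 + $1,967.92 = $52,277.92
$52,277.92 is under the $57,505 cap.

$52,277.92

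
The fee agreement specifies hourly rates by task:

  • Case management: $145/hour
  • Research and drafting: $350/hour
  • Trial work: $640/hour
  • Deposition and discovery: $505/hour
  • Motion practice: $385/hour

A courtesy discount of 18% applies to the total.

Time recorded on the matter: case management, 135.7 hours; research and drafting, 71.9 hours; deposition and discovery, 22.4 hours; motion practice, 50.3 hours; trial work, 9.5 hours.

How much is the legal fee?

Case management: 135.7 × $145 = $19,676.50
Research and drafting: 71.9 × $350 = $25,165.00
Trial work: 9.5 × $640 = $6,080.00
Deposition and discovery: 22.4 × $505 = $11,312.00
Motion practice: 50.3 × $385 = $19,365.50
Subtotal: $81,599.00
Less 18% discount: −$14,687.82
Total: $81,599.00 − $14,687.82 = $66,911.18

$66,911.18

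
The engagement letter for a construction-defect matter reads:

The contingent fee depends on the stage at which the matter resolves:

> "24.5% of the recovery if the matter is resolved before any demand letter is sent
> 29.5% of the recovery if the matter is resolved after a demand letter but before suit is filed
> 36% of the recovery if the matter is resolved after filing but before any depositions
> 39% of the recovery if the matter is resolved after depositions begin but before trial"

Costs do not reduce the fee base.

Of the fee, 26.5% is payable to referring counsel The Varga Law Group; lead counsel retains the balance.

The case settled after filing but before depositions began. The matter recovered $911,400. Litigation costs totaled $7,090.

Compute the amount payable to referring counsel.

Fee base is the gross recovery, $911,400; costs are reimbursed separately.
The matter settled after filing but before depositions began, so the 36% rate applies.
$911,400 × 36% = $328,104.00
Referral share: 26.5% of $328,104.00 = $86,947.56; lead counsel retains $328,104.00 − $86,947.56 = $241,156.44.

$86,947.56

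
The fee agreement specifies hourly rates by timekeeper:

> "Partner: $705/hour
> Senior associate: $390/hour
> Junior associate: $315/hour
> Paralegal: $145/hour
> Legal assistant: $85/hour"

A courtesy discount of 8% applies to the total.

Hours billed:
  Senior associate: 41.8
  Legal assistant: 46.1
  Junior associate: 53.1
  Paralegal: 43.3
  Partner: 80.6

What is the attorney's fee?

$92,044.62

Partner: 80.6 × $705 = $56,823.00
Senior associate: 41.8 × $390 = $16,302.00
Junior associate: 53.1 × $315 = $16,726.50
Paralegal: 43.3 × $145 = $6,278.50
Legal assistant: 46.1 × $85 = $3,918.50
Subtotal: $100,048.50
Less 8% discount: −$8,003.88
Total: $100,048.50 − $8,003.88 = $92,044.62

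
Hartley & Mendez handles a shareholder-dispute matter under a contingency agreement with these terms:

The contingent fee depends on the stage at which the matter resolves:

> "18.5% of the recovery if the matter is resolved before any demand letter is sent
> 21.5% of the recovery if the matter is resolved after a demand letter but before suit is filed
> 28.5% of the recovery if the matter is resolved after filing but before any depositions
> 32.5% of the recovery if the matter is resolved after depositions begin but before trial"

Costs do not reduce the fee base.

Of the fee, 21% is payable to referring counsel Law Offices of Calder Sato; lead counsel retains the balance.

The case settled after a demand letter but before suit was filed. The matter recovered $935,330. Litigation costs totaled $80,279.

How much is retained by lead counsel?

$158,865.80

Fee base is the gross recovery, $935,330; costs are reimbursed separately.
The matter settled after a demand letter but before suit was filed, so the 21.5% rate applies.
$935,330 × 21.5% = $201,095.95
Referral share: 21% of $201,095.95 = $42,230.15; lead counsel retains $201,095.95 − $42,230.15 = $158,865.80.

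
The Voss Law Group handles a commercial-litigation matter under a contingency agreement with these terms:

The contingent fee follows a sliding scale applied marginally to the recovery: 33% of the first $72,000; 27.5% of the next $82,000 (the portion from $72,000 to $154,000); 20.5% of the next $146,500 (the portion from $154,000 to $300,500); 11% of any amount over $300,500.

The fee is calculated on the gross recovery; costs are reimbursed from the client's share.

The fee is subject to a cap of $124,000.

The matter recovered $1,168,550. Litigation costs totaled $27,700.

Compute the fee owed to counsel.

$124,000.00

Fee base is the gross recovery, $1,168,550; costs are reimbursed separately.
First $72,000 at 33% = $23,760.00
Next $82,000 at 27.5% = $22,550.00
Next $146,500 at 20.5% = $30,032.50
Remaining $868,050 at 11% = $95,485.50
Fee: $23,760.00 + $22,550.00 + $30,032.50 + $95,485.50 = $171,828.00
$171,828.00 exceeds the $124,000 cap, so the fee is capped at $124,000.00.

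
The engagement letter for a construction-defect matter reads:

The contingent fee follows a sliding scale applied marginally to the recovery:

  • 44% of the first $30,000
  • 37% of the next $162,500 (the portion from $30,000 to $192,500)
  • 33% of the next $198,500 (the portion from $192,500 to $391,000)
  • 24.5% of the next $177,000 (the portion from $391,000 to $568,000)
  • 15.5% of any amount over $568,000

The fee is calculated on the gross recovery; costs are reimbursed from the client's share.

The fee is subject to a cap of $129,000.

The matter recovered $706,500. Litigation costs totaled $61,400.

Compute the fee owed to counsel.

$129,000.00

Fee base is the gross recovery, $706,500; costs are reimbursed separately.
First $30,000 at 44% = $13,200.00
Next $162,500 at 37% = $60,125.00
Next $198,500 at 33% = $65,505.00
Next $177,000 at 24.5% = $43,365.00
Remaining $138,500 at 15.5% = $21,467.50
Fee: $13,200.00 + $60,125.00 + $65,505.00 + $43,365.00 + $21,467.50 = $203,662.50
$203,662.50 exceeds the $129,000 cap, so the fee is capped at $129,000.00.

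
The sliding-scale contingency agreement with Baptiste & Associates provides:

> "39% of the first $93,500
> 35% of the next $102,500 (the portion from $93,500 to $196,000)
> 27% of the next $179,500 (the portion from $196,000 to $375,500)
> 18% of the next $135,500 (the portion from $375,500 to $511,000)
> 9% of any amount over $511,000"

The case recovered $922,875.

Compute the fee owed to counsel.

$182,263.75

First $93,500 at 39% = $36,465.00
Next $102,500 at 35% = $35,875.00
Next $179,500 at 27% = $48,465.00
Next $135,500 at 18% = $24,390.00
Remaining $411,875 at 9% = $37,068.75
Fee: $36,465.00 + $35,875.00 + $48,465.00 + $24,390.00 + $37,068.75 = $182,263.75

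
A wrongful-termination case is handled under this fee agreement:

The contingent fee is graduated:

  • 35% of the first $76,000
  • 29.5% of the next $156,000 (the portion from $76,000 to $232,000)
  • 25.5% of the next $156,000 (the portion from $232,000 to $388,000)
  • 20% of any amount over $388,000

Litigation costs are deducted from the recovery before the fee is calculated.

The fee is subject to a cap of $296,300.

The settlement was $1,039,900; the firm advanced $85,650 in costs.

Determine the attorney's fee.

$225,650.00

Fee base (net of costs): $1,039,900 − $85,650 = $954,250
First $76,000 at 35% = $26,600.00
Next $156,000 at 29.5% = $46,020.00
Next $156,000 at 25.5% = $39,780.00
Remaining $566,250 at 20% = $113,250.00
Fee: $26,600.00 + $46,020.00 + $39,780.00 + $113,250.00 = $225,650.00
$225,650.00 is under the $296,300 cap.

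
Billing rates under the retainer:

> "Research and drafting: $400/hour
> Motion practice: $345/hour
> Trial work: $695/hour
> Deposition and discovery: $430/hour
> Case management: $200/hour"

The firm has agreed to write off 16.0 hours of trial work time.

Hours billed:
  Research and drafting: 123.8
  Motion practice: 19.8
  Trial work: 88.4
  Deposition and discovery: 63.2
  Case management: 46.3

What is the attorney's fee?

Research and drafting: 123.8 × $400 = $49,520.00
Motion practice: 19.8 × $345 = $6,831.00
Trial work: 88.4 × $695 = $61,438.00
Deposition and discovery: 63.2 × $430 = $27,176.00
Case management: 46.3 × $200 = $9,260.00
Subtotal: $154,225.00
Write-off: 16.0 × $695 = $11,120.00
Total: $154,225.00 − $11,120.00 = $143,105.00

$143,105.00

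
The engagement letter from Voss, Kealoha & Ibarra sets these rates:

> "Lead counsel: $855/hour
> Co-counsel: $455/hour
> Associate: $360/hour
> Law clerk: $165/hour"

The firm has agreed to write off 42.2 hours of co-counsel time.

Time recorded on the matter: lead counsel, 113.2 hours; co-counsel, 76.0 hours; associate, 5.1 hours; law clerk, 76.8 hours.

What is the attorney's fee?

$126,673.00

Lead counsel: 113.2 × $855 = $96,786.00
Co-counsel: 76.0 × $455 = $34,580.00
Associate: 5.1 × $360 = $1,836.00
Law clerk: 76.8 × $165 = $12,672.00
Subtotal: $145,874.00
Write-off: 42.2 × $455 = $19,201.00
Total: $145,874.00 − $19,201.00 = $126,673.00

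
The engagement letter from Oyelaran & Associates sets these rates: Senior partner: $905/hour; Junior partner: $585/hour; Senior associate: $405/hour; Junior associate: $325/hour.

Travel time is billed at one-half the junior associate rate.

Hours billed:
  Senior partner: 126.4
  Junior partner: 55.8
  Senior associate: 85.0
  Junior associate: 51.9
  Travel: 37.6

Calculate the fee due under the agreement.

$204,437.50

Senior partner: 126.4 × $905 = $114,392.00
Junior partner: 55.8 × $585 = $32,643.00
Senior associate: 85.0 × $405 = $34,425.00
Junior associate: 51.9 × $325 = $16,867.50
Subtotal: $114,392.00 + $32,643.00 + $34,425.00 + $16,867.50 = $198,327.50
Travel: 37.6 × ($325 ÷ 2) = 37.6 × $162.50 = $6,110.00
Total: $198,327.50 + $6,110.00 = $204,437.50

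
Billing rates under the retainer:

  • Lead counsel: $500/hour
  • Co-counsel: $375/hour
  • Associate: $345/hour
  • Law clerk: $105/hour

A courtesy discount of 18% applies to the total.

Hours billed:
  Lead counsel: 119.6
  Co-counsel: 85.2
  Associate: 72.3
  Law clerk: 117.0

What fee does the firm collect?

Lead counsel: 119.6 × $500 = $59,800.00
Co-counsel: 85.2 × $375 = $31,950.00
Associate: 72.3 × $345 = $24,943.50
Law clerk: 117.0 × $105 = $12,285.00
Subtotal: $128,978.50
Less 18% discount: −$23,216.13
Total: $128,978.50 − $23,216.13 = $105,762.37

$105,762.37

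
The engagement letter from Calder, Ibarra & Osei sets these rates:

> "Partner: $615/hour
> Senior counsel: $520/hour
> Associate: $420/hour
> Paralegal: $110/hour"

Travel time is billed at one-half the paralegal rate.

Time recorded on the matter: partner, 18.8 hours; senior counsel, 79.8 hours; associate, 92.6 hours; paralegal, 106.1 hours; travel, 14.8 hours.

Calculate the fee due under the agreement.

Partner: 18.8 × $615 = $11,562.00
Senior counsel: 79.8 × $520 = $41,496.00
Associate: 92.6 × $420 = $38,892.00
Paralegal: 106.1 × $110 = $11,671.00
Subtotal: $11,562.00 + $41,496.00 + $38,892.00 + $11,671.00 = $103,621.00
Travel: 14.8 × ($110 ÷ 2) = 14.8 × $55.00 = $814.00
Total: $103,621.00 + $814.00 = $104,435.00

$104,435.00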